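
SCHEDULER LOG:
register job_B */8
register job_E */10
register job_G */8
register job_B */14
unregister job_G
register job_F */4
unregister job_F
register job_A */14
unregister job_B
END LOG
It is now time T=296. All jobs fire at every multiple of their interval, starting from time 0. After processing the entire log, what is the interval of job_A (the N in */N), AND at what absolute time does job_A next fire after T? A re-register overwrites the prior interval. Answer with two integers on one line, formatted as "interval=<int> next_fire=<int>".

Op 1: register job_B */8 -> active={job_B:*/8}
Op 2: register job_E */10 -> active={job_B:*/8, job_E:*/10}
Op 3: register job_G */8 -> active={job_B:*/8, job_E:*/10, job_G:*/8}
Op 4: register job_B */14 -> active={job_B:*/14, job_E:*/10, job_G:*/8}
Op 5: unregister job_G -> active={job_B:*/14, job_E:*/10}
Op 6: register job_F */4 -> active={job_B:*/14, job_E:*/10, job_F:*/4}
Op 7: unregister job_F -> active={job_B:*/14, job_E:*/10}
Op 8: register job_A */14 -> active={job_A:*/14, job_B:*/14, job_E:*/10}
Op 9: unregister job_B -> active={job_A:*/14, job_E:*/10}
Final interval of job_A = 14
Next fire of job_A after T=296: (296//14+1)*14 = 308

Answer: interval=14 next_fire=308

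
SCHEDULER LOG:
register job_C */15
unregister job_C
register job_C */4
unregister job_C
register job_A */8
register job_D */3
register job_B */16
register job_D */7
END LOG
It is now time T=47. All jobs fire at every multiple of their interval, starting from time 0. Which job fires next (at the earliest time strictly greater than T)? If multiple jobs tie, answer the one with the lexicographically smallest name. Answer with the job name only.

Answer: job_A

Derivation:
Op 1: register job_C */15 -> active={job_C:*/15}
Op 2: unregister job_C -> active={}
Op 3: register job_C */4 -> active={job_C:*/4}
Op 4: unregister job_C -> active={}
Op 5: register job_A */8 -> active={job_A:*/8}
Op 6: register job_D */3 -> active={job_A:*/8, job_D:*/3}
Op 7: register job_B */16 -> active={job_A:*/8, job_B:*/16, job_D:*/3}
Op 8: register job_D */7 -> active={job_A:*/8, job_B:*/16, job_D:*/7}
  job_A: interval 8, next fire after T=47 is 48
  job_B: interval 16, next fire after T=47 is 48
  job_D: interval 7, next fire after T=47 is 49
Earliest = 48, winner (lex tiebreak) = job_A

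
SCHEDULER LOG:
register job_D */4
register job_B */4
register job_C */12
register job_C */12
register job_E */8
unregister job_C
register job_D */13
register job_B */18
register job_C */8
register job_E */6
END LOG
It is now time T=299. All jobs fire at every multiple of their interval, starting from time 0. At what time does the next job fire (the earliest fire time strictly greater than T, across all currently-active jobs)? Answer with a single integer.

Answer: 300

Derivation:
Op 1: register job_D */4 -> active={job_D:*/4}
Op 2: register job_B */4 -> active={job_B:*/4, job_D:*/4}
Op 3: register job_C */12 -> active={job_B:*/4, job_C:*/12, job_D:*/4}
Op 4: register job_C */12 -> active={job_B:*/4, job_C:*/12, job_D:*/4}
Op 5: register job_E */8 -> active={job_B:*/4, job_C:*/12, job_D:*/4, job_E:*/8}
Op 6: unregister job_C -> active={job_B:*/4, job_D:*/4, job_E:*/8}
Op 7: register job_D */13 -> active={job_B:*/4, job_D:*/13, job_E:*/8}
Op 8: register job_B */18 -> active={job_B:*/18, job_D:*/13, job_E:*/8}
Op 9: register job_C */8 -> active={job_B:*/18, job_C:*/8, job_D:*/13, job_E:*/8}
Op 10: register job_E */6 -> active={job_B:*/18, job_C:*/8, job_D:*/13, job_E:*/6}
  job_B: interval 18, next fire after T=299 is 306
  job_C: interval 8, next fire after T=299 is 304
  job_D: interval 13, next fire after T=299 is 312
  job_E: interval 6, next fire after T=299 is 300
Earliest fire time = 300 (job job_E)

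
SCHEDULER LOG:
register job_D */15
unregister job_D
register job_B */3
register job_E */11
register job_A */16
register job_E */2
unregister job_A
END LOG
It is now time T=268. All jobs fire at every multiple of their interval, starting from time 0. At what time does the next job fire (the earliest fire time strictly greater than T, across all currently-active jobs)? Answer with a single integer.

Op 1: register job_D */15 -> active={job_D:*/15}
Op 2: unregister job_D -> active={}
Op 3: register job_B */3 -> active={job_B:*/3}
Op 4: register job_E */11 -> active={job_B:*/3, job_E:*/11}
Op 5: register job_A */16 -> active={job_A:*/16, job_B:*/3, job_E:*/11}
Op 6: register job_E */2 -> active={job_A:*/16, job_B:*/3, job_E:*/2}
Op 7: unregister job_A -> active={job_B:*/3, job_E:*/2}
  job_B: interval 3, next fire after T=268 is 270
  job_E: interval 2, next fire after T=268 is 270
Earliest fire time = 270 (job job_B)

Answer: 270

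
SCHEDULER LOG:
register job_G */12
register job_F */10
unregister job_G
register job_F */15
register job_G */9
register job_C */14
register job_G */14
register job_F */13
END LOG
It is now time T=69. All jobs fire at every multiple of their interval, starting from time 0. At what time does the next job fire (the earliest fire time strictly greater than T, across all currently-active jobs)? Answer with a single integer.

Op 1: register job_G */12 -> active={job_G:*/12}
Op 2: register job_F */10 -> active={job_F:*/10, job_G:*/12}
Op 3: unregister job_G -> active={job_F:*/10}
Op 4: register job_F */15 -> active={job_F:*/15}
Op 5: register job_G */9 -> active={job_F:*/15, job_G:*/9}
Op 6: register job_C */14 -> active={job_C:*/14, job_F:*/15, job_G:*/9}
Op 7: register job_G */14 -> active={job_C:*/14, job_F:*/15, job_G:*/14}
Op 8: register job_F */13 -> active={job_C:*/14, job_F:*/13, job_G:*/14}
  job_C: interval 14, next fire after T=69 is 70
  job_F: interval 13, next fire after T=69 is 78
  job_G: interval 14, next fire after T=69 is 70
Earliest fire time = 70 (job job_C)

Answer: 70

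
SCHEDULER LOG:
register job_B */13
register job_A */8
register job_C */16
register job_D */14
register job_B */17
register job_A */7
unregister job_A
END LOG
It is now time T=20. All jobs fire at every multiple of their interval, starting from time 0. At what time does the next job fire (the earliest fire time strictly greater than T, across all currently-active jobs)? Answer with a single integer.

Op 1: register job_B */13 -> active={job_B:*/13}
Op 2: register job_A */8 -> active={job_A:*/8, job_B:*/13}
Op 3: register job_C */16 -> active={job_A:*/8, job_B:*/13, job_C:*/16}
Op 4: register job_D */14 -> active={job_A:*/8, job_B:*/13, job_C:*/16, job_D:*/14}
Op 5: register job_B */17 -> active={job_A:*/8, job_B:*/17, job_C:*/16, job_D:*/14}
Op 6: register job_A */7 -> active={job_A:*/7, job_B:*/17, job_C:*/16, job_D:*/14}
Op 7: unregister job_A -> active={job_B:*/17, job_C:*/16, job_D:*/14}
  job_B: interval 17, next fire after T=20 is 34
  job_C: interval 16, next fire after T=20 is 32
  job_D: interval 14, next fire after T=20 is 28
Earliest fire time = 28 (job job_D)

Answer: 28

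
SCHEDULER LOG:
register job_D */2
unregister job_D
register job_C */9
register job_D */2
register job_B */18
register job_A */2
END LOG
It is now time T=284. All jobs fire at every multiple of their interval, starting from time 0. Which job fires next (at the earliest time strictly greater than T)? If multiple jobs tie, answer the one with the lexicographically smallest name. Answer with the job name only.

Op 1: register job_D */2 -> active={job_D:*/2}
Op 2: unregister job_D -> active={}
Op 3: register job_C */9 -> active={job_C:*/9}
Op 4: register job_D */2 -> active={job_C:*/9, job_D:*/2}
Op 5: register job_B */18 -> active={job_B:*/18, job_C:*/9, job_D:*/2}
Op 6: register job_A */2 -> active={job_A:*/2, job_B:*/18, job_C:*/9, job_D:*/2}
  job_A: interval 2, next fire after T=284 is 286
  job_B: interval 18, next fire after T=284 is 288
  job_C: interval 9, next fire after T=284 is 288
  job_D: interval 2, next fire after T=284 is 286
Earliest = 286, winner (lex tiebreak) = job_A

Answer: job_A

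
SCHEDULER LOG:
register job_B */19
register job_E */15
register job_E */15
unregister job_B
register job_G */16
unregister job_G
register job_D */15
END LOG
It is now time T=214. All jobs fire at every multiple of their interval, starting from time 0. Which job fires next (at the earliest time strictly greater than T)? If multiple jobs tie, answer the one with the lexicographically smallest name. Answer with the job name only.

Answer: job_D

Derivation:
Op 1: register job_B */19 -> active={job_B:*/19}
Op 2: register job_E */15 -> active={job_B:*/19, job_E:*/15}
Op 3: register job_E */15 -> active={job_B:*/19, job_E:*/15}
Op 4: unregister job_B -> active={job_E:*/15}
Op 5: register job_G */16 -> active={job_E:*/15, job_G:*/16}
Op 6: unregister job_G -> active={job_E:*/15}
Op 7: register job_D */15 -> active={job_D:*/15, job_E:*/15}
  job_D: interval 15, next fire after T=214 is 225
  job_E: interval 15, next fire after T=214 is 225
Earliest = 225, winner (lex tiebreak) = job_D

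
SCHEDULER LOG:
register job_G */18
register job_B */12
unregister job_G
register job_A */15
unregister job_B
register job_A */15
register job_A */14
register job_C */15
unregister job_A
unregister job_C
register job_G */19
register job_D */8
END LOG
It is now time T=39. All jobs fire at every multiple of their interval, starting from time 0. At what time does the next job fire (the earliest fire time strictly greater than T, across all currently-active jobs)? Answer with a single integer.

Op 1: register job_G */18 -> active={job_G:*/18}
Op 2: register job_B */12 -> active={job_B:*/12, job_G:*/18}
Op 3: unregister job_G -> active={job_B:*/12}
Op 4: register job_A */15 -> active={job_A:*/15, job_B:*/12}
Op 5: unregister job_B -> active={job_A:*/15}
Op 6: register job_A */15 -> active={job_A:*/15}
Op 7: register job_A */14 -> active={job_A:*/14}
Op 8: register job_C */15 -> active={job_A:*/14, job_C:*/15}
Op 9: unregister job_A -> active={job_C:*/15}
Op 10: unregister job_C -> active={}
Op 11: register job_G */19 -> active={job_G:*/19}
Op 12: register job_D */8 -> active={job_D:*/8, job_G:*/19}
  job_D: interval 8, next fire after T=39 is 40
  job_G: interval 19, next fire after T=39 is 57
Earliest fire time = 40 (job job_D)

Answer: 40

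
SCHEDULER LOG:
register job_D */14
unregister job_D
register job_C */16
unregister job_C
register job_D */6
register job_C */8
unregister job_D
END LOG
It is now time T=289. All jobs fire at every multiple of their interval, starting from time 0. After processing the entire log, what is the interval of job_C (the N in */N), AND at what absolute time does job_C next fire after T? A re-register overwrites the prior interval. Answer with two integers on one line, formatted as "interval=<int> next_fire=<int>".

Answer: interval=8 next_fire=296

Derivation:
Op 1: register job_D */14 -> active={job_D:*/14}
Op 2: unregister job_D -> active={}
Op 3: register job_C */16 -> active={job_C:*/16}
Op 4: unregister job_C -> active={}
Op 5: register job_D */6 -> active={job_D:*/6}
Op 6: register job_C */8 -> active={job_C:*/8, job_D:*/6}
Op 7: unregister job_D -> active={job_C:*/8}
Final interval of job_C = 8
Next fire of job_C after T=289: (289//8+1)*8 = 296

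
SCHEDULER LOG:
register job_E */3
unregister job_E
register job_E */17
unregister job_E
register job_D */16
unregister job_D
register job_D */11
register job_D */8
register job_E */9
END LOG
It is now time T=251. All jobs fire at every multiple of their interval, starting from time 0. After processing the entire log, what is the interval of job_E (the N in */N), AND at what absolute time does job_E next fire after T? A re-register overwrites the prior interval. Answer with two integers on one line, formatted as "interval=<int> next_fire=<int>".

Answer: interval=9 next_fire=252

Derivation:
Op 1: register job_E */3 -> active={job_E:*/3}
Op 2: unregister job_E -> active={}
Op 3: register job_E */17 -> active={job_E:*/17}
Op 4: unregister job_E -> active={}
Op 5: register job_D */16 -> active={job_D:*/16}
Op 6: unregister job_D -> active={}
Op 7: register job_D */11 -> active={job_D:*/11}
Op 8: register job_D */8 -> active={job_D:*/8}
Op 9: register job_E */9 -> active={job_D:*/8, job_E:*/9}
Final interval of job_E = 9
Next fire of job_E after T=251: (251//9+1)*9 = 252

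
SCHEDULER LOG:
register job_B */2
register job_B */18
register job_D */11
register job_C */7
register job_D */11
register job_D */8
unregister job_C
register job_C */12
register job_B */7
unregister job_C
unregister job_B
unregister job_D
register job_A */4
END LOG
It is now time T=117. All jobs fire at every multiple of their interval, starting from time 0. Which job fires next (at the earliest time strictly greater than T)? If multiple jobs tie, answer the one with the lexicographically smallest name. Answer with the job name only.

Answer: job_A

Derivation:
Op 1: register job_B */2 -> active={job_B:*/2}
Op 2: register job_B */18 -> active={job_B:*/18}
Op 3: register job_D */11 -> active={job_B:*/18, job_D:*/11}
Op 4: register job_C */7 -> active={job_B:*/18, job_C:*/7, job_D:*/11}
Op 5: register job_D */11 -> active={job_B:*/18, job_C:*/7, job_D:*/11}
Op 6: register job_D */8 -> active={job_B:*/18, job_C:*/7, job_D:*/8}
Op 7: unregister job_C -> active={job_B:*/18, job_D:*/8}
Op 8: register job_C */12 -> active={job_B:*/18, job_C:*/12, job_D:*/8}
Op 9: register job_B */7 -> active={job_B:*/7, job_C:*/12, job_D:*/8}
Op 10: unregister job_C -> active={job_B:*/7, job_D:*/8}
Op 11: unregister job_B -> active={job_D:*/8}
Op 12: unregister job_D -> active={}
Op 13: register job_A */4 -> active={job_A:*/4}
  job_A: interval 4, next fire after T=117 is 120
Earliest = 120, winner (lex tiebreak) = job_A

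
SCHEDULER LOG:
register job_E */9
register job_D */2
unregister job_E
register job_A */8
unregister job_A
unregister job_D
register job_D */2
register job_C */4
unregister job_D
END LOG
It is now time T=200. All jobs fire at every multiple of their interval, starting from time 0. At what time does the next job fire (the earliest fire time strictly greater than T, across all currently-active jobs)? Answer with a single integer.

Answer: 204

Derivation:
Op 1: register job_E */9 -> active={job_E:*/9}
Op 2: register job_D */2 -> active={job_D:*/2, job_E:*/9}
Op 3: unregister job_E -> active={job_D:*/2}
Op 4: register job_A */8 -> active={job_A:*/8, job_D:*/2}
Op 5: unregister job_A -> active={job_D:*/2}
Op 6: unregister job_D -> active={}
Op 7: register job_D */2 -> active={job_D:*/2}
Op 8: register job_C */4 -> active={job_C:*/4, job_D:*/2}
Op 9: unregister job_D -> active={job_C:*/4}
  job_C: interval 4, next fire after T=200 is 204
Earliest fire time = 204 (job job_C)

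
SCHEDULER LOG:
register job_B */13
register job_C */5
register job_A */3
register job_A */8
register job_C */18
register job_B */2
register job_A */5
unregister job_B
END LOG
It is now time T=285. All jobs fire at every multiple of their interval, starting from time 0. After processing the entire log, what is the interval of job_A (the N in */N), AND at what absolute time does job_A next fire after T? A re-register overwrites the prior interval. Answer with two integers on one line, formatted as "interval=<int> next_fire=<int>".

Op 1: register job_B */13 -> active={job_B:*/13}
Op 2: register job_C */5 -> active={job_B:*/13, job_C:*/5}
Op 3: register job_A */3 -> active={job_A:*/3, job_B:*/13, job_C:*/5}
Op 4: register job_A */8 -> active={job_A:*/8, job_B:*/13, job_C:*/5}
Op 5: register job_C */18 -> active={job_A:*/8, job_B:*/13, job_C:*/18}
Op 6: register job_B */2 -> active={job_A:*/8, job_B:*/2, job_C:*/18}
Op 7: register job_A */5 -> active={job_A:*/5, job_B:*/2, job_C:*/18}
Op 8: unregister job_B -> active={job_A:*/5, job_C:*/18}
Final interval of job_A = 5
Next fire of job_A after T=285: (285//5+1)*5 = 290

Answer: interval=5 next_fire=290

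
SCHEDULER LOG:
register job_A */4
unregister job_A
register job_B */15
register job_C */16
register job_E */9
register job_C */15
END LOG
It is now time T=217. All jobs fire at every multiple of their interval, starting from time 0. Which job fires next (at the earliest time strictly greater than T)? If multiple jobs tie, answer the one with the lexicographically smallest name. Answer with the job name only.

Op 1: register job_A */4 -> active={job_A:*/4}
Op 2: unregister job_A -> active={}
Op 3: register job_B */15 -> active={job_B:*/15}
Op 4: register job_C */16 -> active={job_B:*/15, job_C:*/16}
Op 5: register job_E */9 -> active={job_B:*/15, job_C:*/16, job_E:*/9}
Op 6: register job_C */15 -> active={job_B:*/15, job_C:*/15, job_E:*/9}
  job_B: interval 15, next fire after T=217 is 225
  job_C: interval 15, next fire after T=217 is 225
  job_E: interval 9, next fire after T=217 is 225
Earliest = 225, winner (lex tiebreak) = job_B

Answer: job_B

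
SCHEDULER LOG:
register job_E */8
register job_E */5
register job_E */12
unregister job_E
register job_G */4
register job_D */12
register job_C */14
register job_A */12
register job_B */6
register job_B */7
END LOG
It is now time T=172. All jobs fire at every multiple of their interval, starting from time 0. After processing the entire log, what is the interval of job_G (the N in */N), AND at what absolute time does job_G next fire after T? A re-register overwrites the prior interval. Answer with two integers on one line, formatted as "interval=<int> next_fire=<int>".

Answer: interval=4 next_fire=176

Derivation:
Op 1: register job_E */8 -> active={job_E:*/8}
Op 2: register job_E */5 -> active={job_E:*/5}
Op 3: register job_E */12 -> active={job_E:*/12}
Op 4: unregister job_E -> active={}
Op 5: register job_G */4 -> active={job_G:*/4}
Op 6: register job_D */12 -> active={job_D:*/12, job_G:*/4}
Op 7: register job_C */14 -> active={job_C:*/14, job_D:*/12, job_G:*/4}
Op 8: register job_A */12 -> active={job_A:*/12, job_C:*/14, job_D:*/12, job_G:*/4}
Op 9: register job_B */6 -> active={job_A:*/12, job_B:*/6, job_C:*/14, job_D:*/12, job_G:*/4}
Op 10: register job_B */7 -> active={job_A:*/12, job_B:*/7, job_C:*/14, job_D:*/12, job_G:*/4}
Final interval of job_G = 4
Next fire of job_G after T=172: (172//4+1)*4 = 176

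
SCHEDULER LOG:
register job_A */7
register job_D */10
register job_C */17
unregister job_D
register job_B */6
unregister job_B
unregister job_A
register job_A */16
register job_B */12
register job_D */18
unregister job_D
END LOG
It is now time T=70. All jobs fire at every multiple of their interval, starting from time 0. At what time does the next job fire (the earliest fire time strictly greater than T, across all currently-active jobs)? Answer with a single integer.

Answer: 72

Derivation:
Op 1: register job_A */7 -> active={job_A:*/7}
Op 2: register job_D */10 -> active={job_A:*/7, job_D:*/10}
Op 3: register job_C */17 -> active={job_A:*/7, job_C:*/17, job_D:*/10}
Op 4: unregister job_D -> active={job_A:*/7, job_C:*/17}
Op 5: register job_B */6 -> active={job_A:*/7, job_B:*/6, job_C:*/17}
Op 6: unregister job_B -> active={job_A:*/7, job_C:*/17}
Op 7: unregister job_A -> active={job_C:*/17}
Op 8: register job_A */16 -> active={job_A:*/16, job_C:*/17}
Op 9: register job_B */12 -> active={job_A:*/16, job_B:*/12, job_C:*/17}
Op 10: register job_D */18 -> active={job_A:*/16, job_B:*/12, job_C:*/17, job_D:*/18}
Op 11: unregister job_D -> active={job_A:*/16, job_B:*/12, job_C:*/17}
  job_A: interval 16, next fire after T=70 is 80
  job_B: interval 12, next fire after T=70 is 72
  job_C: interval 17, next fire after T=70 is 85
Earliest fire time = 72 (job job_B)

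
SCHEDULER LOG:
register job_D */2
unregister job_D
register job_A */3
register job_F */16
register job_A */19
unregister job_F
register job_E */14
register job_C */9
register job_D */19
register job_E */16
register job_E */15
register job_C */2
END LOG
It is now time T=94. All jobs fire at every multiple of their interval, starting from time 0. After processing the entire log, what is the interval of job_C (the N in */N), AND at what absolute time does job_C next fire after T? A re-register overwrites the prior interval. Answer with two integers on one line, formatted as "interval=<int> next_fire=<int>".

Op 1: register job_D */2 -> active={job_D:*/2}
Op 2: unregister job_D -> active={}
Op 3: register job_A */3 -> active={job_A:*/3}
Op 4: register job_F */16 -> active={job_A:*/3, job_F:*/16}
Op 5: register job_A */19 -> active={job_A:*/19, job_F:*/16}
Op 6: unregister job_F -> active={job_A:*/19}
Op 7: register job_E */14 -> active={job_A:*/19, job_E:*/14}
Op 8: register job_C */9 -> active={job_A:*/19, job_C:*/9, job_E:*/14}
Op 9: register job_D */19 -> active={job_A:*/19, job_C:*/9, job_D:*/19, job_E:*/14}
Op 10: register job_E */16 -> active={job_A:*/19, job_C:*/9, job_D:*/19, job_E:*/16}
Op 11: register job_E */15 -> active={job_A:*/19, job_C:*/9, job_D:*/19, job_E:*/15}
Op 12: register job_C */2 -> active={job_A:*/19, job_C:*/2, job_D:*/19, job_E:*/15}
Final interval of job_C = 2
Next fire of job_C after T=94: (94//2+1)*2 = 96

Answer: interval=2 next_fire=96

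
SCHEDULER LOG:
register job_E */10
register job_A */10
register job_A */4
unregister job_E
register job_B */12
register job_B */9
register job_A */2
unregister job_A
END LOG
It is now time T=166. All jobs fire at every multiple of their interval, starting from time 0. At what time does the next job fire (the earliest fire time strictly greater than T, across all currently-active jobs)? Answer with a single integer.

Op 1: register job_E */10 -> active={job_E:*/10}
Op 2: register job_A */10 -> active={job_A:*/10, job_E:*/10}
Op 3: register job_A */4 -> active={job_A:*/4, job_E:*/10}
Op 4: unregister job_E -> active={job_A:*/4}
Op 5: register job_B */12 -> active={job_A:*/4, job_B:*/12}
Op 6: register job_B */9 -> active={job_A:*/4, job_B:*/9}
Op 7: register job_A */2 -> active={job_A:*/2, job_B:*/9}
Op 8: unregister job_A -> active={job_B:*/9}
  job_B: interval 9, next fire after T=166 is 171
Earliest fire time = 171 (job job_B)

Answer: 171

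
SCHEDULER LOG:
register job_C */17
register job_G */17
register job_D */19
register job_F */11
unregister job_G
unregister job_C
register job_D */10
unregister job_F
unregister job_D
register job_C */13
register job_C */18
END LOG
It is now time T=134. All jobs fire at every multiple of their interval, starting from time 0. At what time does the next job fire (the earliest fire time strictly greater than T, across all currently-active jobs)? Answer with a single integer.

Op 1: register job_C */17 -> active={job_C:*/17}
Op 2: register job_G */17 -> active={job_C:*/17, job_G:*/17}
Op 3: register job_D */19 -> active={job_C:*/17, job_D:*/19, job_G:*/17}
Op 4: register job_F */11 -> active={job_C:*/17, job_D:*/19, job_F:*/11, job_G:*/17}
Op 5: unregister job_G -> active={job_C:*/17, job_D:*/19, job_F:*/11}
Op 6: unregister job_C -> active={job_D:*/19, job_F:*/11}
Op 7: register job_D */10 -> active={job_D:*/10, job_F:*/11}
Op 8: unregister job_F -> active={job_D:*/10}
Op 9: unregister job_D -> active={}
Op 10: register job_C */13 -> active={job_C:*/13}
Op 11: register job_C */18 -> active={job_C:*/18}
  job_C: interval 18, next fire after T=134 is 144
Earliest fire time = 144 (job job_C)

Answer: 144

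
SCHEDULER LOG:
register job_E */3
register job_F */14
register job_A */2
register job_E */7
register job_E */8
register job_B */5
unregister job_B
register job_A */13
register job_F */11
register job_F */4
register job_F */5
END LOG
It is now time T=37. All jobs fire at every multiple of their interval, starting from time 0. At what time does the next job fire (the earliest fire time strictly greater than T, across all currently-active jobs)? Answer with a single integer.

Answer: 39

Derivation:
Op 1: register job_E */3 -> active={job_E:*/3}
Op 2: register job_F */14 -> active={job_E:*/3, job_F:*/14}
Op 3: register job_A */2 -> active={job_A:*/2, job_E:*/3, job_F:*/14}
Op 4: register job_E */7 -> active={job_A:*/2, job_E:*/7, job_F:*/14}
Op 5: register job_E */8 -> active={job_A:*/2, job_E:*/8, job_F:*/14}
Op 6: register job_B */5 -> active={job_A:*/2, job_B:*/5, job_E:*/8, job_F:*/14}
Op 7: unregister job_B -> active={job_A:*/2, job_E:*/8, job_F:*/14}
Op 8: register job_A */13 -> active={job_A:*/13, job_E:*/8, job_F:*/14}
Op 9: register job_F */11 -> active={job_A:*/13, job_E:*/8, job_F:*/11}
Op 10: register job_F */4 -> active={job_A:*/13, job_E:*/8, job_F:*/4}
Op 11: register job_F */5 -> active={job_A:*/13, job_E:*/8, job_F:*/5}
  job_A: interval 13, next fire after T=37 is 39
  job_E: interval 8, next fire after T=37 is 40
  job_F: interval 5, next fire after T=37 is 40
Earliest fire time = 39 (job job_A)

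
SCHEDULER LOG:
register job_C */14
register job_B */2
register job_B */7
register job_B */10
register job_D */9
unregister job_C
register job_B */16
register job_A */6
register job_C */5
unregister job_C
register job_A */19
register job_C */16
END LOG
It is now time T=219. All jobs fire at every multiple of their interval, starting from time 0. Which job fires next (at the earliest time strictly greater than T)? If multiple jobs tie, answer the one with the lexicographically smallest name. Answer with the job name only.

Op 1: register job_C */14 -> active={job_C:*/14}
Op 2: register job_B */2 -> active={job_B:*/2, job_C:*/14}
Op 3: register job_B */7 -> active={job_B:*/7, job_C:*/14}
Op 4: register job_B */10 -> active={job_B:*/10, job_C:*/14}
Op 5: register job_D */9 -> active={job_B:*/10, job_C:*/14, job_D:*/9}
Op 6: unregister job_C -> active={job_B:*/10, job_D:*/9}
Op 7: register job_B */16 -> active={job_B:*/16, job_D:*/9}
Op 8: register job_A */6 -> active={job_A:*/6, job_B:*/16, job_D:*/9}
Op 9: register job_C */5 -> active={job_A:*/6, job_B:*/16, job_C:*/5, job_D:*/9}
Op 10: unregister job_C -> active={job_A:*/6, job_B:*/16, job_D:*/9}
Op 11: register job_A */19 -> active={job_A:*/19, job_B:*/16, job_D:*/9}
Op 12: register job_C */16 -> active={job_A:*/19, job_B:*/16, job_C:*/16, job_D:*/9}
  job_A: interval 19, next fire after T=219 is 228
  job_B: interval 16, next fire after T=219 is 224
  job_C: interval 16, next fire after T=219 is 224
  job_D: interval 9, next fire after T=219 is 225
Earliest = 224, winner (lex tiebreak) = job_B

Answer: job_B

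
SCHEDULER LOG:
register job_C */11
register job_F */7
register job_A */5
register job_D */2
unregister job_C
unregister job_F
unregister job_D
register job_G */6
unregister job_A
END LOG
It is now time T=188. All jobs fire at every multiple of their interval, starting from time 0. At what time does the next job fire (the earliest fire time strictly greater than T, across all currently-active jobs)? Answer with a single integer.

Answer: 192

Derivation:
Op 1: register job_C */11 -> active={job_C:*/11}
Op 2: register job_F */7 -> active={job_C:*/11, job_F:*/7}
Op 3: register job_A */5 -> active={job_A:*/5, job_C:*/11, job_F:*/7}
Op 4: register job_D */2 -> active={job_A:*/5, job_C:*/11, job_D:*/2, job_F:*/7}
Op 5: unregister job_C -> active={job_A:*/5, job_D:*/2, job_F:*/7}
Op 6: unregister job_F -> active={job_A:*/5, job_D:*/2}
Op 7: unregister job_D -> active={job_A:*/5}
Op 8: register job_G */6 -> active={job_A:*/5, job_G:*/6}
Op 9: unregister job_A -> active={job_G:*/6}
  job_G: interval 6, next fire after T=188 is 192
Earliest fire time = 192 (job job_G)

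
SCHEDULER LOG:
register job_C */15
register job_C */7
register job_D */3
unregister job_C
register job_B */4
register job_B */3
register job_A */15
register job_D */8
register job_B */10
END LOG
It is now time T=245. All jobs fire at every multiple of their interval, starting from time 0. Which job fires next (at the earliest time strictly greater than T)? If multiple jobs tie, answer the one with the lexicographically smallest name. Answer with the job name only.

Answer: job_D

Derivation:
Op 1: register job_C */15 -> active={job_C:*/15}
Op 2: register job_C */7 -> active={job_C:*/7}
Op 3: register job_D */3 -> active={job_C:*/7, job_D:*/3}
Op 4: unregister job_C -> active={job_D:*/3}
Op 5: register job_B */4 -> active={job_B:*/4, job_D:*/3}
Op 6: register job_B */3 -> active={job_B:*/3, job_D:*/3}
Op 7: register job_A */15 -> active={job_A:*/15, job_B:*/3, job_D:*/3}
Op 8: register job_D */8 -> active={job_A:*/15, job_B:*/3, job_D:*/8}
Op 9: register job_B */10 -> active={job_A:*/15, job_B:*/10, job_D:*/8}
  job_A: interval 15, next fire after T=245 is 255
  job_B: interval 10, next fire after T=245 is 250
  job_D: interval 8, next fire after T=245 is 248
Earliest = 248, winner (lex tiebreak) = job_D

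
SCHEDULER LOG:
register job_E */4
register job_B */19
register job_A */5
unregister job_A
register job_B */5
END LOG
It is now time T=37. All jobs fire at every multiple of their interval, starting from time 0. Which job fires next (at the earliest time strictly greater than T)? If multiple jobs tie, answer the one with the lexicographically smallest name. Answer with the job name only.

Op 1: register job_E */4 -> active={job_E:*/4}
Op 2: register job_B */19 -> active={job_B:*/19, job_E:*/4}
Op 3: register job_A */5 -> active={job_A:*/5, job_B:*/19, job_E:*/4}
Op 4: unregister job_A -> active={job_B:*/19, job_E:*/4}
Op 5: register job_B */5 -> active={job_B:*/5, job_E:*/4}
  job_B: interval 5, next fire after T=37 is 40
  job_E: interval 4, next fire after T=37 is 40
Earliest = 40, winner (lex tiebreak) = job_B

Answer: job_B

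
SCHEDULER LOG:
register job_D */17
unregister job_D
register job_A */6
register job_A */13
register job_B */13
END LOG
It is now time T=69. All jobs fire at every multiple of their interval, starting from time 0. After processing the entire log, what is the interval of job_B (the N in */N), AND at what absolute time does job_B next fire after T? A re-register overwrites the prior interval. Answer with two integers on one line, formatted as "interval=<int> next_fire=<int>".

Answer: interval=13 next_fire=78

Derivation:
Op 1: register job_D */17 -> active={job_D:*/17}
Op 2: unregister job_D -> active={}
Op 3: register job_A */6 -> active={job_A:*/6}
Op 4: register job_A */13 -> active={job_A:*/13}
Op 5: register job_B */13 -> active={job_A:*/13, job_B:*/13}
Final interval of job_B = 13
Next fire of job_B after T=69: (69//13+1)*13 = 78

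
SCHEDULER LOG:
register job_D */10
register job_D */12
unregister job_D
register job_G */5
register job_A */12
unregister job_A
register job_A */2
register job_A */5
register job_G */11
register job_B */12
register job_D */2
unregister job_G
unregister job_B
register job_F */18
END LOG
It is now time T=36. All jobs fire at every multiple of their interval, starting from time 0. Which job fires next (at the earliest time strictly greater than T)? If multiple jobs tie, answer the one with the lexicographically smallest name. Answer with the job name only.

Op 1: register job_D */10 -> active={job_D:*/10}
Op 2: register job_D */12 -> active={job_D:*/12}
Op 3: unregister job_D -> active={}
Op 4: register job_G */5 -> active={job_G:*/5}
Op 5: register job_A */12 -> active={job_A:*/12, job_G:*/5}
Op 6: unregister job_A -> active={job_G:*/5}
Op 7: register job_A */2 -> active={job_A:*/2, job_G:*/5}
Op 8: register job_A */5 -> active={job_A:*/5, job_G:*/5}
Op 9: register job_G */11 -> active={job_A:*/5, job_G:*/11}
Op 10: register job_B */12 -> active={job_A:*/5, job_B:*/12, job_G:*/11}
Op 11: register job_D */2 -> active={job_A:*/5, job_B:*/12, job_D:*/2, job_G:*/11}
Op 12: unregister job_G -> active={job_A:*/5, job_B:*/12, job_D:*/2}
Op 13: unregister job_B -> active={job_A:*/5, job_D:*/2}
Op 14: register job_F */18 -> active={job_A:*/5, job_D:*/2, job_F:*/18}
  job_A: interval 5, next fire after T=36 is 40
  job_D: interval 2, next fire after T=36 is 38
  job_F: interval 18, next fire after T=36 is 54
Earliest = 38, winner (lex tiebreak) = job_D

Answer: job_D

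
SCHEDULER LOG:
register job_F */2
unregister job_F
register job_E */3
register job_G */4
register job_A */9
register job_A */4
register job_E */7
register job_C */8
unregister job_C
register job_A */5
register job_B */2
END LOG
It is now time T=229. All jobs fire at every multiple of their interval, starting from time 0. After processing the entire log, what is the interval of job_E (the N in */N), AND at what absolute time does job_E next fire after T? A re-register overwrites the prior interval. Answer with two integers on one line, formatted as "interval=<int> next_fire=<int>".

Op 1: register job_F */2 -> active={job_F:*/2}
Op 2: unregister job_F -> active={}
Op 3: register job_E */3 -> active={job_E:*/3}
Op 4: register job_G */4 -> active={job_E:*/3, job_G:*/4}
Op 5: register job_A */9 -> active={job_A:*/9, job_E:*/3, job_G:*/4}
Op 6: register job_A */4 -> active={job_A:*/4, job_E:*/3, job_G:*/4}
Op 7: register job_E */7 -> active={job_A:*/4, job_E:*/7, job_G:*/4}
Op 8: register job_C */8 -> active={job_A:*/4, job_C:*/8, job_E:*/7, job_G:*/4}
Op 9: unregister job_C -> active={job_A:*/4, job_E:*/7, job_G:*/4}
Op 10: register job_A */5 -> active={job_A:*/5, job_E:*/7, job_G:*/4}
Op 11: register job_B */2 -> active={job_A:*/5, job_B:*/2, job_E:*/7, job_G:*/4}
Final interval of job_E = 7
Next fire of job_E after T=229: (229//7+1)*7 = 231

Answer: interval=7 next_fire=231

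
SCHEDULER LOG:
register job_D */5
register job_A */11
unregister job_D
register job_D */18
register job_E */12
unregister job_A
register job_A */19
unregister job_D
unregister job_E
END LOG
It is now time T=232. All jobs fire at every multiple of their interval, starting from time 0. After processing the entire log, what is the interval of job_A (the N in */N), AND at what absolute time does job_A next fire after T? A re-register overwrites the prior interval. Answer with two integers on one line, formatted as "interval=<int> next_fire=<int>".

Answer: interval=19 next_fire=247

Derivation:
Op 1: register job_D */5 -> active={job_D:*/5}
Op 2: register job_A */11 -> active={job_A:*/11, job_D:*/5}
Op 3: unregister job_D -> active={job_A:*/11}
Op 4: register job_D */18 -> active={job_A:*/11, job_D:*/18}
Op 5: register job_E */12 -> active={job_A:*/11, job_D:*/18, job_E:*/12}
Op 6: unregister job_A -> active={job_D:*/18, job_E:*/12}
Op 7: register job_A */19 -> active={job_A:*/19, job_D:*/18, job_E:*/12}
Op 8: unregister job_D -> active={job_A:*/19, job_E:*/12}
Op 9: unregister job_E -> active={job_A:*/19}
Final interval of job_A = 19
Next fire of job_A after T=232: (232//19+1)*19 = 247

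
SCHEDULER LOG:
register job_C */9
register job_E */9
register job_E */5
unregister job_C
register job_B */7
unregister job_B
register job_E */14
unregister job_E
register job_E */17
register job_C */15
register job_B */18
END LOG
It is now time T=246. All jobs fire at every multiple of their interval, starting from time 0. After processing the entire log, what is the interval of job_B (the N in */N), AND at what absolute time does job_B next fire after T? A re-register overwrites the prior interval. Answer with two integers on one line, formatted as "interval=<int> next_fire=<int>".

Answer: interval=18 next_fire=252

Derivation:
Op 1: register job_C */9 -> active={job_C:*/9}
Op 2: register job_E */9 -> active={job_C:*/9, job_E:*/9}
Op 3: register job_E */5 -> active={job_C:*/9, job_E:*/5}
Op 4: unregister job_C -> active={job_E:*/5}
Op 5: register job_B */7 -> active={job_B:*/7, job_E:*/5}
Op 6: unregister job_B -> active={job_E:*/5}
Op 7: register job_E */14 -> active={job_E:*/14}
Op 8: unregister job_E -> active={}
Op 9: register job_E */17 -> active={job_E:*/17}
Op 10: register job_C */15 -> active={job_C:*/15, job_E:*/17}
Op 11: register job_B */18 -> active={job_B:*/18, job_C:*/15, job_E:*/17}
Final interval of job_B = 18
Next fire of job_B after T=246: (246//18+1)*18 = 252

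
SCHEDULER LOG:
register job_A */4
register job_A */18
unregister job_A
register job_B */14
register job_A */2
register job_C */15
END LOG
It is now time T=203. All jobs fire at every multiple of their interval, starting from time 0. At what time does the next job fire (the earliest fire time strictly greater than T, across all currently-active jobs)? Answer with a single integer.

Answer: 204

Derivation:
Op 1: register job_A */4 -> active={job_A:*/4}
Op 2: register job_A */18 -> active={job_A:*/18}
Op 3: unregister job_A -> active={}
Op 4: register job_B */14 -> active={job_B:*/14}
Op 5: register job_A */2 -> active={job_A:*/2, job_B:*/14}
Op 6: register job_C */15 -> active={job_A:*/2, job_B:*/14, job_C:*/15}
  job_A: interval 2, next fire after T=203 is 204
  job_B: interval 14, next fire after T=203 is 210
  job_C: interval 15, next fire after T=203 is 210
Earliest fire time = 204 (job job_A)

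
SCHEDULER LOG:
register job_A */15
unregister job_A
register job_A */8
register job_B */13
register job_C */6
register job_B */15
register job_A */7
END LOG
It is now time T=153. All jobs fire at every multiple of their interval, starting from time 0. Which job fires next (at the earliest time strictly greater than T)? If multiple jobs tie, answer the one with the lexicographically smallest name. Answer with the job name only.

Op 1: register job_A */15 -> active={job_A:*/15}
Op 2: unregister job_A -> active={}
Op 3: register job_A */8 -> active={job_A:*/8}
Op 4: register job_B */13 -> active={job_A:*/8, job_B:*/13}
Op 5: register job_C */6 -> active={job_A:*/8, job_B:*/13, job_C:*/6}
Op 6: register job_B */15 -> active={job_A:*/8, job_B:*/15, job_C:*/6}
Op 7: register job_A */7 -> active={job_A:*/7, job_B:*/15, job_C:*/6}
  job_A: interval 7, next fire after T=153 is 154
  job_B: interval 15, next fire after T=153 is 165
  job_C: interval 6, next fire after T=153 is 156
Earliest = 154, winner (lex tiebreak) = job_A

Answer: job_A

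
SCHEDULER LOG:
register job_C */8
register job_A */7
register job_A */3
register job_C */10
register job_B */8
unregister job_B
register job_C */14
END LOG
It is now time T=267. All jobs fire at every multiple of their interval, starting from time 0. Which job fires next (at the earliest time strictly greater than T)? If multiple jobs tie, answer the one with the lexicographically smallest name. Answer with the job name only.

Op 1: register job_C */8 -> active={job_C:*/8}
Op 2: register job_A */7 -> active={job_A:*/7, job_C:*/8}
Op 3: register job_A */3 -> active={job_A:*/3, job_C:*/8}
Op 4: register job_C */10 -> active={job_A:*/3, job_C:*/10}
Op 5: register job_B */8 -> active={job_A:*/3, job_B:*/8, job_C:*/10}
Op 6: unregister job_B -> active={job_A:*/3, job_C:*/10}
Op 7: register job_C */14 -> active={job_A:*/3, job_C:*/14}
  job_A: interval 3, next fire after T=267 is 270
  job_C: interval 14, next fire after T=267 is 280
Earliest = 270, winner (lex tiebreak) = job_A

Answer: job_A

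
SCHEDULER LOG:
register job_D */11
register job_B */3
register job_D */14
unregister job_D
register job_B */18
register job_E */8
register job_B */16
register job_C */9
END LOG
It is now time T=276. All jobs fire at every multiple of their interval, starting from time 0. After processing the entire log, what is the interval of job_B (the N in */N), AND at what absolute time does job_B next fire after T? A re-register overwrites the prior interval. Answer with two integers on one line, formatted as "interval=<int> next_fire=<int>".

Answer: interval=16 next_fire=288

Derivation:
Op 1: register job_D */11 -> active={job_D:*/11}
Op 2: register job_B */3 -> active={job_B:*/3, job_D:*/11}
Op 3: register job_D */14 -> active={job_B:*/3, job_D:*/14}
Op 4: unregister job_D -> active={job_B:*/3}
Op 5: register job_B */18 -> active={job_B:*/18}
Op 6: register job_E */8 -> active={job_B:*/18, job_E:*/8}
Op 7: register job_B */16 -> active={job_B:*/16, job_E:*/8}
Op 8: register job_C */9 -> active={job_B:*/16, job_C:*/9, job_E:*/8}
Final interval of job_B = 16
Next fire of job_B after T=276: (276//16+1)*16 = 288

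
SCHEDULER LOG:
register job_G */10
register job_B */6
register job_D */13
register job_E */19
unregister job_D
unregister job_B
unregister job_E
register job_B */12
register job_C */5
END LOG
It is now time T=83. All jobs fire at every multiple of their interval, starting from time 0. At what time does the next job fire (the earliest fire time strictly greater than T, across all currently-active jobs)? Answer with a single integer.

Answer: 84

Derivation:
Op 1: register job_G */10 -> active={job_G:*/10}
Op 2: register job_B */6 -> active={job_B:*/6, job_G:*/10}
Op 3: register job_D */13 -> active={job_B:*/6, job_D:*/13, job_G:*/10}
Op 4: register job_E */19 -> active={job_B:*/6, job_D:*/13, job_E:*/19, job_G:*/10}
Op 5: unregister job_D -> active={job_B:*/6, job_E:*/19, job_G:*/10}
Op 6: unregister job_B -> active={job_E:*/19, job_G:*/10}
Op 7: unregister job_E -> active={job_G:*/10}
Op 8: register job_B */12 -> active={job_B:*/12, job_G:*/10}
Op 9: register job_C */5 -> active={job_B:*/12, job_C:*/5, job_G:*/10}
  job_B: interval 12, next fire after T=83 is 84
  job_C: interval 5, next fire after T=83 is 85
  job_G: interval 10, next fire after T=83 is 90
Earliest fire time = 84 (job job_B)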